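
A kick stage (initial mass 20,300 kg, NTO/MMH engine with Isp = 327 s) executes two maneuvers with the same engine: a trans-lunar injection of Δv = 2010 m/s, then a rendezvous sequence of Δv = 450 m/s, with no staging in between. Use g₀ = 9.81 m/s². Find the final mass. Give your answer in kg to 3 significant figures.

v_e = Isp · g₀ = 327 × 9.81 = 3207.9 m/s.
After the first burn: m = 20300 × exp(−2010/3207.9) = 20300 × 0.53441 = 10,848.5 kg.
After the second burn: m = 10,848.5 × exp(−450/3207.9) = 10,848.5 × 0.86911 = 9,428.54 kg.

final mass ≈ 9430 kg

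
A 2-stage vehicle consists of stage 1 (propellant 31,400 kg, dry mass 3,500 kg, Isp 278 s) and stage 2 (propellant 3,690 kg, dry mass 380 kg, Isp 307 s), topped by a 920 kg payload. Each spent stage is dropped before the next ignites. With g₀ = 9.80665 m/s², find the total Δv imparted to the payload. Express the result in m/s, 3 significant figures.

Ignition mass of stage 1 = 31,400+3,500 + 3,690+380 + 920 = 39,890 kg.
Stage 1: m₀ = 39,890 kg, m_f = 39,890 − 31,400 = 8,490 kg; Δv = 278×9.80665×ln(4.698) = 2726.2×1.5472 ≈ 4218 m/s.
Stage 2: m₀ = 4,990 kg, m_f = 4,990 − 3,690 = 1,300 kg; Δv = 307×9.80665×ln(3.838) = 3010.6×1.3451 ≈ 4050 m/s.
Total Δv = 4218 + 4050 = 8268 m/s.

Δv ≈ 8270 m/s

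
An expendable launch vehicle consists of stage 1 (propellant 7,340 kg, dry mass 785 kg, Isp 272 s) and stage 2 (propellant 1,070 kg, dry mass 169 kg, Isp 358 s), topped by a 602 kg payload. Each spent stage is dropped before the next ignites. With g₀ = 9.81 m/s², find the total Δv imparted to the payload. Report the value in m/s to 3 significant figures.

Δv ≈ 6620 m/s

Ignition mass of stage 1 = 7,340+785 + 1,070+169 + 602 = 9,966 kg.
Stage 1: m₀ = 9,966 kg, m_f = 9,966 − 7,340 = 2,626 kg; Δv = 272×9.81×ln(3.795) = 2668.3×1.3337 ≈ 3559 m/s.
Stage 2: m₀ = 1,841 kg, m_f = 1,841 − 1,070 = 771 kg; Δv = 358×9.81×ln(2.388) = 3512.0×0.8704 ≈ 3057 m/s.
Total Δv = 3559 + 3057 = 6616 m/s.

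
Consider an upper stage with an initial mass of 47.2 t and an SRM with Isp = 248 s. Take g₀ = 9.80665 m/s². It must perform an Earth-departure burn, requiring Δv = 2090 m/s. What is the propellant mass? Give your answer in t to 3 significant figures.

propellant mass ≈ 27.2 t

v_e = Isp · g₀ = 248 × 9.80665 = 2432.0 m/s.
Using Δv = v_e ln(m₀/m_f): m₀/m_f = exp(Δv / v_e) = exp(2090 / 2432.0) = exp(0.8594) = 2.3616.
m_f = 47.2 / 2.3616 = 19.9864 t, so propellant = m₀ − m_f = 47.2 − 19.9864 = 27.2136 t.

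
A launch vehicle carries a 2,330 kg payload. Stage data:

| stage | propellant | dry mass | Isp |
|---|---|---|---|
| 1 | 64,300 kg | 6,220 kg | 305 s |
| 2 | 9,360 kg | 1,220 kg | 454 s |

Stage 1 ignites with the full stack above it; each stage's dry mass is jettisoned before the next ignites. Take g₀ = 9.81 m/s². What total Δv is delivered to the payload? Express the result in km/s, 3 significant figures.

Ignition mass of stage 1 = 64,300+6,220 + 9,360+1,220 + 2,330 = 83,430 kg.
Stage 1: m₀ = 83,430 kg, m_f = 83,430 − 64,300 = 19,130 kg; Δv = 305×9.81×ln(4.361) = 2992.1×1.4728 ≈ 4407 m/s.
Stage 2: m₀ = 12,910 kg, m_f = 12,910 − 9,360 = 3,550 kg; Δv = 454×9.81×ln(3.637) = 4453.7×1.2911 ≈ 5750 m/s.
Total Δv = 4407 + 5750 = 10157 m/s.

Δv ≈ 10.2 km/s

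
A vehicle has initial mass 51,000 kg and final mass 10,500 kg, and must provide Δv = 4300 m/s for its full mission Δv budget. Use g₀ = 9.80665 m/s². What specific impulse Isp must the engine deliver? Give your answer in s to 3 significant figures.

ln(m₀/m_f) = ln(51000/10500) = ln(4.857) = 1.5805.
From the ideal rocket equation, v_e = Δv / ln(m₀/m_f) = 4300 / 1.5805 = 2720.7 m/s.
Isp = v_e / g₀ = 2720.7 / 9.80665 = 277.4 s.

Isp ≈ 277 s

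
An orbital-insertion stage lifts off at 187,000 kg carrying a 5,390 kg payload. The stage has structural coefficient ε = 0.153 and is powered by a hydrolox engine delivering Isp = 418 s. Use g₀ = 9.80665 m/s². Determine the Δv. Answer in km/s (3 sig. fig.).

Stage wet mass = m₀ − payload = 187,000 − 5,390 = 181,610 kg.
Stage dry mass = ε × stage wet mass = 0.153 × 181,610 = 27,786.3 kg.
Burnout mass m_f = stage dry + payload = 27,786.3 + 5,390 = 33,176.3 kg.
v_e = Isp · g₀ = 418 × 9.80665 = 4099.2 m/s.
From the ideal rocket equation, Δv = v_e · ln(187,000/33,176.3) = 4099.2 × ln(5.637) = 4099.2 × 1.7293 ≈ 7089 m/s.

Δv ≈ 7.09 km/s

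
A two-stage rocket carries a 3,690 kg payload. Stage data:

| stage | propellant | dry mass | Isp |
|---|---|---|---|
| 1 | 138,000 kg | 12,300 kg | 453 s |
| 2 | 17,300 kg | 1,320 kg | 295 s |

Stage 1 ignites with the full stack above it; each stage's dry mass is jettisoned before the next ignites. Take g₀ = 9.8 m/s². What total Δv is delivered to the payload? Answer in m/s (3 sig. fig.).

Δv ≈ 11500 m/s

Ignition mass of stage 1 = 138,000+12,300 + 17,300+1,320 + 3,690 = 172,610 kg.
Stage 1: m₀ = 172,610 kg, m_f = 172,610 − 138,000 = 34,610 kg; Δv = 453×9.8×ln(4.987) = 4439.4×1.6069 ≈ 7134 m/s.
Stage 2: m₀ = 22,310 kg, m_f = 22,310 − 17,300 = 5,010 kg; Δv = 295×9.8×ln(4.453) = 2891.0×1.4936 ≈ 4318 m/s.
Total Δv = 7134 + 4318 = 11452 m/s.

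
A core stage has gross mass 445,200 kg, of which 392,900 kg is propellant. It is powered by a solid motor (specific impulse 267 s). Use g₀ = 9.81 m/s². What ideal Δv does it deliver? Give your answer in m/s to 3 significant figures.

v_e = Isp · g₀ = 267 × 9.81 = 2619.3 m/s.
m_f = m₀ − m_prop = 445,200 − 392,900 = 52,300 kg.
Δv = v_e · ln(m₀/m_f) = 2619.3 × ln(8.512) = 2619.3 × 2.1415 ≈ 5609.2 m/s.

Δv ≈ 5610 m/s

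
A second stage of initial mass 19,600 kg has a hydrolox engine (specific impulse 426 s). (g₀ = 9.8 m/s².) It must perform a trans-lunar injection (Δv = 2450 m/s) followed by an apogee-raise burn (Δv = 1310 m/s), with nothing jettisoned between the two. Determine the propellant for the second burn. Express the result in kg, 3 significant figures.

v_e = Isp · g₀ = 426 × 9.8 = 4174.8 m/s.
After the first burn: m = 19600 × exp(−2450/4174.8) = 19600 × 0.55607 = 10,899 kg.
After the second burn: m = 10,899 × exp(−1310/4174.8) = 10,899 × 0.73067 = 7,963.57 kg.
Second-burn propellant = 10,899 − 7,963.57 = 2,935.43 kg.

propellant for the second burn ≈ 2940 kg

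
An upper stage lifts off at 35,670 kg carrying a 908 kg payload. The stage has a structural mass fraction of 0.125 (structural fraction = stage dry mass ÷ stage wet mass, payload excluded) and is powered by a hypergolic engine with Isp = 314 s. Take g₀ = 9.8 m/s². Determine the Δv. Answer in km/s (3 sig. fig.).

Δv ≈ 5.89 km/s

Stage wet mass = m₀ − payload = 35,670 − 908 = 34,762 kg.
Stage dry mass = ε × stage wet mass = 0.125 × 34,762 = 4,345.25 kg.
Burnout mass m_f = stage dry + payload = 4,345.25 + 908 = 5,253.25 kg.
v_e = Isp · g₀ = 314 × 9.8 = 3077.2 m/s.
By the Tsiolkovsky rocket equation, Δv = v_e · ln(35,670/5,253.25) = 3077.2 × ln(6.79) = 3077.2 × 1.9155 ≈ 5894 m/s.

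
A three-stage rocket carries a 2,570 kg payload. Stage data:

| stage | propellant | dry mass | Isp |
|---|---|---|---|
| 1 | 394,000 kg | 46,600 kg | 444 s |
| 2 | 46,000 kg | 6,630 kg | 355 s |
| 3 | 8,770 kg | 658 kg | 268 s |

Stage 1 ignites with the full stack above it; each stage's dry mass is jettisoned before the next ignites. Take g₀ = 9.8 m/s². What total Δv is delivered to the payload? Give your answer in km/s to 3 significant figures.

Δv ≈ 14.4 km/s

Ignition mass of stage 1 = 394,000+46,600 + 46,000+6,630 + 8,770+658 + 2,570 = 505,228 kg.
Stage 1: m₀ = 505,228 kg, m_f = 505,228 − 394,000 = 111,228 kg; Δv = 444×9.8×ln(4.542) = 4351.2×1.5134 ≈ 6585 m/s.
Stage 2: m₀ = 64,628 kg, m_f = 64,628 − 46,000 = 18,628 kg; Δv = 355×9.8×ln(3.469) = 3479.0×1.2440 ≈ 4328 m/s.
Stage 3: m₀ = 11,998 kg, m_f = 11,998 − 8,770 = 3,228 kg; Δv = 268×9.8×ln(3.717) = 2626.4×1.3129 ≈ 3448 m/s.
Total Δv = 6585 + 4328 + 3448 = 14361 m/s.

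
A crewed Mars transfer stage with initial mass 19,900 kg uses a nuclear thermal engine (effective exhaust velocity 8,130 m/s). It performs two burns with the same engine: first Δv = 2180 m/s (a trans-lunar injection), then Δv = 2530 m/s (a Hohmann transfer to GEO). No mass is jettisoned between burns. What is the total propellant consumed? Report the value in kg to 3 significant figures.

After the first burn: m = 19900 × exp(−2180/8130.0) = 19900 × 0.76480 = 15,219.5 kg.
After the second burn: m = 15,219.5 × exp(−2530/8130.0) = 15,219.5 × 0.73257 = 11,149.3 kg.
Total propellant = m₀ − m_final = 19900 − 11,149.3 = 8,750.7 kg.

total propellant consumed ≈ 8750 kg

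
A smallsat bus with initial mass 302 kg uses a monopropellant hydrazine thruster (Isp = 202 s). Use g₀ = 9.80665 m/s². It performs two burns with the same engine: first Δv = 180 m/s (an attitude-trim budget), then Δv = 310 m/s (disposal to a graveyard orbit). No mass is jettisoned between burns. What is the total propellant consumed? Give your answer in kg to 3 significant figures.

v_e = Isp · g₀ = 202 × 9.80665 = 1980.9 m/s.
After the first burn: m = 302 × exp(−180/1980.9) = 302 × 0.91314 = 275.768 kg.
After the second burn: m = 275.768 × exp(−310/1980.9) = 275.768 × 0.85514 = 235.82 kg.
Total propellant = m₀ − m_final = 302 − 235.82 = 66.18 kg.

total propellant consumed ≈ 66.2 kg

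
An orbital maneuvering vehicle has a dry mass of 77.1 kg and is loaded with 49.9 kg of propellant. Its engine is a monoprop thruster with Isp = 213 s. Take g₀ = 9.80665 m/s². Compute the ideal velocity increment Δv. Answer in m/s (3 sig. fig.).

Δv ≈ 1040 m/s

v_e = Isp · g₀ = 213 × 9.80665 = 2088.8 m/s.
m₀ = m_dry + m_prop = 77.1 + 49.9 = 127 kg.
Δv = v_e · ln(m₀/m_f) = 2088.8 × ln(1.647) = 2088.8 × 0.4991 ≈ 1042.5 m/s.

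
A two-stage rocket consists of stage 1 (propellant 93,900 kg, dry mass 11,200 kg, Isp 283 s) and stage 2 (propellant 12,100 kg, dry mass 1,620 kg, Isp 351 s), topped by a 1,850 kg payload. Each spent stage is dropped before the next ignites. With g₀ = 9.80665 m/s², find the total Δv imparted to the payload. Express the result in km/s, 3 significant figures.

Ignition mass of stage 1 = 93,900+11,200 + 12,100+1,620 + 1,850 = 120,670 kg.
Stage 1: m₀ = 120,670 kg, m_f = 120,670 − 93,900 = 26,770 kg; Δv = 283×9.80665×ln(4.508) = 2775.3×1.5058 ≈ 4179 m/s.
Stage 2: m₀ = 15,570 kg, m_f = 15,570 − 12,100 = 3,470 kg; Δv = 351×9.80665×ln(4.487) = 3442.1×1.5012 ≈ 5167 m/s.
Total Δv = 4179 + 5167 = 9346 m/s.

Δv ≈ 9.35 km/s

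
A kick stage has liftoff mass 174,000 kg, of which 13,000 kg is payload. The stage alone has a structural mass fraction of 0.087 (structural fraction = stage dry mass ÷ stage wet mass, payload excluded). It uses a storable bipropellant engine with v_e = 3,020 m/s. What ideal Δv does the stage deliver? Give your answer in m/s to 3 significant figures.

Stage wet mass = m₀ − payload = 174,000 − 13,000 = 161,000 kg.
Stage dry mass = ε × stage wet mass = 0.087 × 161,000 = 14,007 kg.
Burnout mass m_f = stage dry + payload = 14,007 + 13,000 = 27,007 kg.
Δv = v_e · ln(174,000/27,007) = 3020.0 × ln(6.443) = 3020.0 × 1.8630 ≈ 5626 m/s.

Δv ≈ 5630 m/s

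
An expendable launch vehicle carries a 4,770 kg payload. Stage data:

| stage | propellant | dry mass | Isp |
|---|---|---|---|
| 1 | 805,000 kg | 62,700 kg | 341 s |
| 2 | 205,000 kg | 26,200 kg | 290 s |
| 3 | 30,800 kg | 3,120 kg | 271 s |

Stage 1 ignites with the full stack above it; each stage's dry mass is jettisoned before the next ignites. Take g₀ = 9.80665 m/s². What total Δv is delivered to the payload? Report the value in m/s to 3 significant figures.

Δv ≈ 12400 m/s

Ignition mass of stage 1 = 805,000+62,700 + 205,000+26,200 + 30,800+3,120 + 4,770 = 1,137,590 kg.
Stage 1: m₀ = 1,137,590 kg, m_f = 1,137,590 − 805,000 = 332,590 kg; Δv = 341×9.80665×ln(3.42) = 3344.1×1.2298 ≈ 4112 m/s.
Stage 2: m₀ = 269,890 kg, m_f = 269,890 − 205,000 = 64,890 kg; Δv = 290×9.80665×ln(4.159) = 2843.9×1.4253 ≈ 4054 m/s.
Stage 3: m₀ = 38,690 kg, m_f = 38,690 − 30,800 = 7,890 kg; Δv = 271×9.80665×ln(4.904) = 2657.6×1.5900 ≈ 4226 m/s.
Total Δv = 4112 + 4054 + 4226 = 12392 m/s.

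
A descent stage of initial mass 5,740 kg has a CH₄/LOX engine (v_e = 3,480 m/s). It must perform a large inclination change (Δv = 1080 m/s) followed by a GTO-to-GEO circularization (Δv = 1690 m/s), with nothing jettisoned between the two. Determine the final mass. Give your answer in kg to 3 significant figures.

After the first burn: m = 5740 × exp(−1080/3480.0) = 5740 × 0.73319 = 4,208.51 kg.
After the second burn: m = 4,208.51 × exp(−1690/3480.0) = 4,208.51 × 0.61531 = 2,589.54 kg.

final mass ≈ 2590 kg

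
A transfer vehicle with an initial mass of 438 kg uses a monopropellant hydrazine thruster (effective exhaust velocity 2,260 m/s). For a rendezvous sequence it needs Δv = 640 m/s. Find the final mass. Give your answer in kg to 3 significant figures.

final mass ≈ 330 kg

m₀/m_f = exp(Δv / v_e) = exp(640 / 2260.0) = exp(0.2832) = 1.3274.
m_f = m₀ / 1.3274 = 438 / 1.3274 = 329.968 kg.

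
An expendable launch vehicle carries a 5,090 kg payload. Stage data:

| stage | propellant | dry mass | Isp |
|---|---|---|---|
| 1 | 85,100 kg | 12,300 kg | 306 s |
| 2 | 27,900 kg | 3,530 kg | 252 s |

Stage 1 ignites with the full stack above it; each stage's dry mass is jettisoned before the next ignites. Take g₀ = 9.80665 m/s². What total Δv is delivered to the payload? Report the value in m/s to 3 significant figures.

Ignition mass of stage 1 = 85,100+12,300 + 27,900+3,530 + 5,090 = 133,920 kg.
Stage 1: m₀ = 133,920 kg, m_f = 133,920 − 85,100 = 48,820 kg; Δv = 306×9.80665×ln(2.743) = 3000.8×1.0091 ≈ 3028 m/s.
Stage 2: m₀ = 36,520 kg, m_f = 36,520 − 27,900 = 8,620 kg; Δv = 252×9.80665×ln(4.237) = 2471.3×1.4438 ≈ 3568 m/s.
Total Δv = 3028 + 3568 = 6596 m/s.

Δv ≈ 6600 m/s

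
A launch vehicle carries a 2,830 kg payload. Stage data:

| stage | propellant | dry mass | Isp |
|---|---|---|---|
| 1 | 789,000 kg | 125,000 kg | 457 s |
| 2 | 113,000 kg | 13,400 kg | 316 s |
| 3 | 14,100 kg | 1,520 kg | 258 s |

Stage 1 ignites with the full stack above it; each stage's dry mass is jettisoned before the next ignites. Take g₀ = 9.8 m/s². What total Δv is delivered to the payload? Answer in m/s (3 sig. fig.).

Δv ≈ 14500 m/s

Ignition mass of stage 1 = 789,000+125,000 + 113,000+13,400 + 14,100+1,520 + 2,830 = 1,058,850 kg.
Stage 1: m₀ = 1,058,850 kg, m_f = 1,058,850 − 789,000 = 269,850 kg; Δv = 457×9.8×ln(3.924) = 4478.6×1.3671 ≈ 6123 m/s.
Stage 2: m₀ = 144,850 kg, m_f = 144,850 − 113,000 = 31,850 kg; Δv = 316×9.8×ln(4.548) = 3096.8×1.5147 ≈ 4691 m/s.
Stage 3: m₀ = 18,450 kg, m_f = 18,450 − 14,100 = 4,350 kg; Δv = 258×9.8×ln(4.241) = 2528.4×1.4449 ≈ 3653 m/s.
Total Δv = 6123 + 4691 + 3653 = 14467 m/s.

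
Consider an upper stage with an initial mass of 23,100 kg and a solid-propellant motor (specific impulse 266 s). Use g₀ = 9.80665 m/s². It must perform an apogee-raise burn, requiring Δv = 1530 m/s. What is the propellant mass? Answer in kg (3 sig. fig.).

v_e = Isp · g₀ = 266 × 9.80665 = 2608.6 m/s.
By the Tsiolkovsky rocket equation, m₀/m_f = exp(Δv / v_e) = exp(1530 / 2608.6) = exp(0.5865) = 1.7977.
m_f = 23,100 / 1.7977 = 12,849.8 kg, so propellant = m₀ − m_f = 23,100 − 12,849.8 = 10,250.2 kg.

propellant mass ≈ 10300 kg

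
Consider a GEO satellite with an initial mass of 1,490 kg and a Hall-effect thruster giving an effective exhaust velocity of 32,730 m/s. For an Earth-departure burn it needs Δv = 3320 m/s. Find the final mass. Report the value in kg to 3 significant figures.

final mass ≈ 1350 kg

By the Tsiolkovsky rocket equation, m₀/m_f = exp(Δv / v_e) = exp(3320 / 32730.0) = exp(0.1014) = 1.1068.
m_f = m₀ / 1.1068 = 1,490 / 1.1068 = 1,346.22 kg.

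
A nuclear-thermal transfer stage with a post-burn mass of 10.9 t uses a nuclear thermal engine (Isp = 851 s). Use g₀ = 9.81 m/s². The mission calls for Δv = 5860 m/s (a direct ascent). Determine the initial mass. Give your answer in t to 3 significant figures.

v_e = Isp · g₀ = 851 × 9.81 = 8348.3 m/s.
m₀/m_f = exp(Δv / v_e) = exp(5860 / 8348.3) = exp(0.7019) = 2.0177.
m₀ = m_f × 2.0177 = 10.9 × 2.0177 = 21.9929 t.

initial mass ≈ 22.0 t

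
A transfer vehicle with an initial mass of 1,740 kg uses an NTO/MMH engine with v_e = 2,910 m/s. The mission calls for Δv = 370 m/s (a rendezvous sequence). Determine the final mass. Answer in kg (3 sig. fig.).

final mass ≈ 1530 kg

m₀/m_f = exp(Δv / v_e) = exp(370 / 2910.0) = exp(0.1271) = 1.1356.
m_f = m₀ / 1.1356 = 1,740 / 1.1356 = 1,532.23 kg.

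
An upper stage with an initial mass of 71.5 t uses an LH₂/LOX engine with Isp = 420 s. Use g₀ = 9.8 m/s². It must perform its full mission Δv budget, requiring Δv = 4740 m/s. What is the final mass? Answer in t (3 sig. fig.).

v_e = Isp · g₀ = 420 × 9.8 = 4116.0 m/s.
m₀/m_f = exp(Δv / v_e) = exp(4740 / 4116.0) = exp(1.1516) = 3.1633.
m_f = m₀ / 3.1633 = 71.5 / 3.1633 = 22.603 t.

final mass ≈ 22.6 t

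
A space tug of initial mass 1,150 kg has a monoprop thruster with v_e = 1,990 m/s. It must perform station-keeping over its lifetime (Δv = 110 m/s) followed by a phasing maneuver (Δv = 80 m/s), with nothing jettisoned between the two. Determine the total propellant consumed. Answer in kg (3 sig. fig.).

total propellant consumed ≈ 105 kg

After the first burn: m = 1150 × exp(−110/1990.0) = 1150 × 0.94622 = 1,088.15 kg.
After the second burn: m = 1,088.15 × exp(−80/1990.0) = 1,088.15 × 0.96060 = 1,045.28 kg.
Total propellant = m₀ − m_final = 1150 − 1,045.28 = 104.72 kg.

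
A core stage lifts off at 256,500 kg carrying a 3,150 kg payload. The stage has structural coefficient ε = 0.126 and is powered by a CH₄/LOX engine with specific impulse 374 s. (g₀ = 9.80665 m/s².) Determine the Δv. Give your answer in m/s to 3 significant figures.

Stage wet mass = m₀ − payload = 256,500 − 3,150 = 253,350 kg.
Stage dry mass = ε × stage wet mass = 0.126 × 253,350 = 31,922.1 kg.
Burnout mass m_f = stage dry + payload = 31,922.1 + 3,150 = 35,072.1 kg.
v_e = Isp · g₀ = 374 × 9.80665 = 3667.7 m/s.
Δv = v_e · ln(256,500/35,072.1) = 3667.7 × ln(7.314) = 3667.7 × 1.9897 ≈ 7298 m/s.

Δv ≈ 7300 m/s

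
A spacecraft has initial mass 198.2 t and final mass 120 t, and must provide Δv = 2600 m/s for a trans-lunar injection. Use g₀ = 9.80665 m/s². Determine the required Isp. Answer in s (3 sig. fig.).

Isp ≈ 528 s

ln(m₀/m_f) = ln(198200/120000) = ln(1.652) = 0.5018.
Rocket equation: v_e = Δv / ln(m₀/m_f) = 2600 / 0.5018 = 5181.5 m/s.
Isp = v_e / g₀ = 5181.5 / 9.80665 = 528.4 s.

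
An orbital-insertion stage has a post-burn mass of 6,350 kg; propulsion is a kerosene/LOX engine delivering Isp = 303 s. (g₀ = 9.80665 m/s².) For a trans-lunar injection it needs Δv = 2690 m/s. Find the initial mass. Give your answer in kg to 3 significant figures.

v_e = Isp · g₀ = 303 × 9.80665 = 2971.4 m/s.
From the ideal rocket equation, m₀/m_f = exp(Δv / v_e) = exp(2690 / 2971.4) = exp(0.9053) = 2.4727.
m₀ = m_f × 2.4727 = 6,350 × 2.4727 = 15,701.6 kg.

initial mass ≈ 15700 kg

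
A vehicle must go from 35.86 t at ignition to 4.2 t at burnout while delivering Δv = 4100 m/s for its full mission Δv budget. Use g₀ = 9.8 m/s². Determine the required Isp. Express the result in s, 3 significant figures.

ln(m₀/m_f) = ln(35860/4200) = ln(8.538) = 2.1445.
v_e = Δv / ln(m₀/m_f) = 4100 / 2.1445 = 1911.8 m/s.
Isp = v_e / g₀ = 1911.8 / 9.8 = 195.1 s.

Isp ≈ 195 s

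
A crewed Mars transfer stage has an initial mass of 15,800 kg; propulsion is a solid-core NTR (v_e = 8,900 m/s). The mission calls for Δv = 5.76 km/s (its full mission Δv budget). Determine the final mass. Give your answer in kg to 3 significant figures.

final mass ≈ 8270 kg

m₀/m_f = exp(Δv / v_e) = exp(5760 / 8900.0) = exp(0.6472) = 1.9102.
m_f = m₀ / 1.9102 = 15,800 / 1.9102 = 8,271.39 kg.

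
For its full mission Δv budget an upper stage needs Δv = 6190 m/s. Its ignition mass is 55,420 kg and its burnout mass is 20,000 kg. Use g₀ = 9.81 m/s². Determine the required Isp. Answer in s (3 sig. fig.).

Isp ≈ 619 s

ln(m₀/m_f) = ln(55420/20000) = ln(2.771) = 1.0192.
v_e = Δv / ln(m₀/m_f) = 6190 / 1.0192 = 6073.3 m/s.
Isp = v_e / g₀ = 6073.3 / 9.81 = 619.1 s.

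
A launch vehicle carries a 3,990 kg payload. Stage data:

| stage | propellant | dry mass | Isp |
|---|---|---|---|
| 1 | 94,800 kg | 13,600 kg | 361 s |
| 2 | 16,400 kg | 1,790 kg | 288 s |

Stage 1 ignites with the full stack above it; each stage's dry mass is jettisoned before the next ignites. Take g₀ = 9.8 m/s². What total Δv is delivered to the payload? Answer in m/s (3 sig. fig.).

Ignition mass of stage 1 = 94,800+13,600 + 16,400+1,790 + 3,990 = 130,580 kg.
Stage 1: m₀ = 130,580 kg, m_f = 130,580 − 94,800 = 35,780 kg; Δv = 361×9.8×ln(3.65) = 3537.8×1.2946 ≈ 4580 m/s.
Stage 2: m₀ = 22,180 kg, m_f = 22,180 − 16,400 = 5,780 kg; Δv = 288×9.8×ln(3.837) = 2822.4×1.3448 ≈ 3796 m/s.
Total Δv = 4580 + 3796 = 8376 m/s.

Δv ≈ 8380 m/s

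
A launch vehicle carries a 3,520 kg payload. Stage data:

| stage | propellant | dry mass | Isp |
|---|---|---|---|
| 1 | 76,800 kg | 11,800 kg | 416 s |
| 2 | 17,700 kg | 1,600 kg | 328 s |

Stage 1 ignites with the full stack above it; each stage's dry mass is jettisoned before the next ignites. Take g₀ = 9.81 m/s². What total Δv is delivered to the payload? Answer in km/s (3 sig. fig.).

Ignition mass of stage 1 = 76,800+11,800 + 17,700+1,600 + 3,520 = 111,420 kg.
Stage 1: m₀ = 111,420 kg, m_f = 111,420 − 76,800 = 34,620 kg; Δv = 416×9.81×ln(3.218) = 4081.0×1.1689 ≈ 4770 m/s.
Stage 2: m₀ = 22,820 kg, m_f = 22,820 − 17,700 = 5,120 kg; Δv = 328×9.81×ln(4.457) = 3217.7×1.4945 ≈ 4809 m/s.
Total Δv = 4770 + 4809 = 9579 m/s.

Δv ≈ 9.58 km/s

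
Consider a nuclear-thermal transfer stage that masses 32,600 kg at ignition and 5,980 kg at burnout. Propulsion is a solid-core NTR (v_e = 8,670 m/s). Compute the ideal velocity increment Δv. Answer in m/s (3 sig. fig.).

Δv ≈ 14700 m/s

Rocket equation: Δv = v_e · ln(m₀/m_f) = 8670.0 × ln(5.452) = 8670.0 × 1.6959 ≈ 14703.4 m/s.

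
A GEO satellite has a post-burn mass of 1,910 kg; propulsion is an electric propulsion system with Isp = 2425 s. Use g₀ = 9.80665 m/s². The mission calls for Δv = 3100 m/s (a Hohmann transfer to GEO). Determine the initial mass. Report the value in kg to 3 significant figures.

v_e = Isp · g₀ = 2425 × 9.80665 = 23781.1 m/s.
m₀/m_f = exp(Δv / v_e) = exp(3100 / 23781.1) = exp(0.1304) = 1.1392.
m₀ = m_f × 1.1392 = 1,910 × 1.1392 = 2,175.87 kg.

initial mass ≈ 2180 kg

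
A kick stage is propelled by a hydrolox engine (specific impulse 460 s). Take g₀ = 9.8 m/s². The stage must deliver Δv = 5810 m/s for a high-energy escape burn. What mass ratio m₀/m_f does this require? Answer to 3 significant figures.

mass ratio ≈ 3.63

v_e = Isp · g₀ = 460 × 9.8 = 4508.0 m/s.
Rocket equation: m₀/m_f = exp(Δv / v_e) = exp(5810 / 4508.0) = exp(1.2888) = 3.6285.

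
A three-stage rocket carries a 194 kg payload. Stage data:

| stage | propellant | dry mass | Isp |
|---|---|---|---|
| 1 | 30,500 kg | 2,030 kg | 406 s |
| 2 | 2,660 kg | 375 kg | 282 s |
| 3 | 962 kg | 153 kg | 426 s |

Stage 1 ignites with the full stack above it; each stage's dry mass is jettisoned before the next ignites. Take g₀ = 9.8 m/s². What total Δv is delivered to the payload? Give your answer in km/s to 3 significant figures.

Ignition mass of stage 1 = 30,500+2,030 + 2,660+375 + 962+153 + 194 = 36,874 kg.
Stage 1: m₀ = 36,874 kg, m_f = 36,874 − 30,500 = 6,374 kg; Δv = 406×9.8×ln(5.785) = 3978.8×1.7553 ≈ 6984 m/s.
Stage 2: m₀ = 4,344 kg, m_f = 4,344 − 2,660 = 1,684 kg; Δv = 282×9.8×ln(2.58) = 2763.6×0.9476 ≈ 2619 m/s.
Stage 3: m₀ = 1,309 kg, m_f = 1,309 − 962 = 347 kg; Δv = 426×9.8×ln(3.772) = 4174.8×1.3277 ≈ 5543 m/s.
Total Δv = 6984 + 2619 + 5543 = 15146 m/s.

Δv ≈ 15.1 km/s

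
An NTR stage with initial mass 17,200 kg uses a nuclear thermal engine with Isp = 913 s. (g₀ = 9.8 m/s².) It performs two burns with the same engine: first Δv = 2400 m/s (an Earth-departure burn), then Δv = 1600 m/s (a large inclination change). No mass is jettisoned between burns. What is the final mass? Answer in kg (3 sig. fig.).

v_e = Isp · g₀ = 913 × 9.8 = 8947.4 m/s.
After the first burn: m = 17200 × exp(−2400/8947.4) = 17200 × 0.76473 = 13,153.4 kg.
After the second burn: m = 13,153.4 × exp(−1600/8947.4) = 13,153.4 × 0.83625 = 10,999.5 kg.

final mass ≈ 11000 kg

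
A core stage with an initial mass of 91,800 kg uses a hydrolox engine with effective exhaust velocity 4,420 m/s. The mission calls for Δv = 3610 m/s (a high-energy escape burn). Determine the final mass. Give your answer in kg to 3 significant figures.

final mass ≈ 40600 kg

Rocket equation: m₀/m_f = exp(Δv / v_e) = exp(3610 / 4420.0) = exp(0.8167) = 2.2631.
m_f = m₀ / 2.2631 = 91,800 / 2.2631 = 40,563.8 kg.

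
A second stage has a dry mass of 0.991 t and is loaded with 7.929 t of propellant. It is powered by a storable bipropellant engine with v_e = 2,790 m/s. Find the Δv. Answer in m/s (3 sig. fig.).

Δv ≈ 6130 m/s

m₀ = m_dry + m_prop = 0.991 + 7.929 = 8.92 t.
By the Tsiolkovsky rocket equation, Δv = v_e · ln(m₀/m_f) = 2790.0 × ln(9.001) = 2790.0 × 2.1973 ≈ 6130.6 m/s.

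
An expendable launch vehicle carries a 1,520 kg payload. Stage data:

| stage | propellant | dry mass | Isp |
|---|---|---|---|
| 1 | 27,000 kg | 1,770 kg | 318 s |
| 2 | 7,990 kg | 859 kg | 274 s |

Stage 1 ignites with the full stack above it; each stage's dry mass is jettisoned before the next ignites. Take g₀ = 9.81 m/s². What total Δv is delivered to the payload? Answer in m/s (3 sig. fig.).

Ignition mass of stage 1 = 27,000+1,770 + 7,990+859 + 1,520 = 39,139 kg.
Stage 1: m₀ = 39,139 kg, m_f = 39,139 − 27,000 = 12,139 kg; Δv = 318×9.81×ln(3.224) = 3119.6×1.1707 ≈ 3652 m/s.
Stage 2: m₀ = 10,369 kg, m_f = 10,369 − 7,990 = 2,379 kg; Δv = 274×9.81×ln(4.359) = 2687.9×1.4721 ≈ 3957 m/s.
Total Δv = 3652 + 3957 = 7609 m/s.

Δv ≈ 7610 m/s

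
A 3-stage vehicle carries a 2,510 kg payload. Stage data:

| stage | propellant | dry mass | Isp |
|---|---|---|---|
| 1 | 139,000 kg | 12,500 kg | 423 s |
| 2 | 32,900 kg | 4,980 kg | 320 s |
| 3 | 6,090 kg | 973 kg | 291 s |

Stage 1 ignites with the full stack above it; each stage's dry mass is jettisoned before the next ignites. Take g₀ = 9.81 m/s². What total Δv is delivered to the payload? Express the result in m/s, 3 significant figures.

Ignition mass of stage 1 = 139,000+12,500 + 32,900+4,980 + 6,090+973 + 2,510 = 198,953 kg.
Stage 1: m₀ = 198,953 kg, m_f = 198,953 − 139,000 = 59,953 kg; Δv = 423×9.81×ln(3.318) = 4149.6×1.1995 ≈ 4978 m/s.
Stage 2: m₀ = 47,453 kg, m_f = 47,453 − 32,900 = 14,553 kg; Δv = 320×9.81×ln(3.261) = 3139.2×1.1819 ≈ 3710 m/s.
Stage 3: m₀ = 9,573 kg, m_f = 9,573 − 6,090 = 3,483 kg; Δv = 291×9.81×ln(2.748) = 2854.7×1.0111 ≈ 2886 m/s.
Total Δv = 4978 + 3710 + 2886 = 11574 m/s.

Δv ≈ 11600 m/s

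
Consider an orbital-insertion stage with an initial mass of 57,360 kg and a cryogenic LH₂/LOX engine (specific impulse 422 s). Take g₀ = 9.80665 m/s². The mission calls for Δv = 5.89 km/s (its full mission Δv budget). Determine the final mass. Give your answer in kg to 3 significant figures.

final mass ≈ 13800 kg

v_e = Isp · g₀ = 422 × 9.80665 = 4138.4 m/s.
m₀/m_f = exp(Δv / v_e) = exp(5890 / 4138.4) = exp(1.4233) = 4.1506.
m_f = m₀ / 4.1506 = 57,360 / 4.1506 = 13,819.7 kg.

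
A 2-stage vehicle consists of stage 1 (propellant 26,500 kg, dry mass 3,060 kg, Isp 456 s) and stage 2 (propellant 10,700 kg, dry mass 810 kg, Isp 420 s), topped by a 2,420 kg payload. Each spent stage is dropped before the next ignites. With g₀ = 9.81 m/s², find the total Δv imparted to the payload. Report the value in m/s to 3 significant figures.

Δv ≈ 10200 m/s

Ignition mass of stage 1 = 26,500+3,060 + 10,700+810 + 2,420 = 43,490 kg.
Stage 1: m₀ = 43,490 kg, m_f = 43,490 − 26,500 = 16,990 kg; Δv = 456×9.81×ln(2.56) = 4473.4×0.9399 ≈ 4205 m/s.
Stage 2: m₀ = 13,930 kg, m_f = 13,930 − 10,700 = 3,230 kg; Δv = 420×9.81×ln(4.313) = 4120.2×1.4616 ≈ 6022 m/s.
Total Δv = 4205 + 6022 = 10227 m/s.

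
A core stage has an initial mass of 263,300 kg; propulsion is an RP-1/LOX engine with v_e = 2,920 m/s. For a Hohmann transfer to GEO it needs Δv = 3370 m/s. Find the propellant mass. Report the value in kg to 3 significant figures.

propellant mass ≈ 180000 kg

Rocket equation: m₀/m_f = exp(Δv / v_e) = exp(3370 / 2920.0) = exp(1.1541) = 3.1712.
m_f = 263,300 / 3.1712 = 83,028.5 kg, so propellant = m₀ − m_f = 263,300 − 83,028.5 = 180,271.5 kg.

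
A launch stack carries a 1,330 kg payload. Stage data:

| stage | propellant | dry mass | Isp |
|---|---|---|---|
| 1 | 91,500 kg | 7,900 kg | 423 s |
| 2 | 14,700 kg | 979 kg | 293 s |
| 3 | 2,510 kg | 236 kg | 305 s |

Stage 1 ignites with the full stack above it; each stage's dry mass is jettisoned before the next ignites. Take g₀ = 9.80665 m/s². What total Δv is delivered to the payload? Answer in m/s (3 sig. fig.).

Ignition mass of stage 1 = 91,500+7,900 + 14,700+979 + 2,510+236 + 1,330 = 119,155 kg.
Stage 1: m₀ = 119,155 kg, m_f = 119,155 − 91,500 = 27,655 kg; Δv = 423×9.80665×ln(4.309) = 4148.2×1.4606 ≈ 6059 m/s.
Stage 2: m₀ = 19,755 kg, m_f = 19,755 − 14,700 = 5,055 kg; Δv = 293×9.80665×ln(3.908) = 2873.3×1.3630 ≈ 3916 m/s.
Stage 3: m₀ = 4,076 kg, m_f = 4,076 − 2,510 = 1,566 kg; Δv = 305×9.80665×ln(2.603) = 2991.0×0.9566 ≈ 2861 m/s.
Total Δv = 6059 + 3916 + 2861 = 12836 m/s.

Δv ≈ 12800 m/s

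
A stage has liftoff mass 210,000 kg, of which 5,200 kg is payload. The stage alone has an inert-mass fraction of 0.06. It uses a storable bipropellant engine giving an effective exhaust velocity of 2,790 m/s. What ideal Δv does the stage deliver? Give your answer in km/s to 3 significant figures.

Stage wet mass = m₀ − payload = 210,000 − 5,200 = 204,800 kg.
Stage dry mass = ε × stage wet mass = 0.06 × 204,800 = 12,288 kg.
Burnout mass m_f = stage dry + payload = 12,288 + 5,200 = 17,488 kg.
Δv = v_e · ln(210,000/17,488) = 2790.0 × ln(12.01) = 2790.0 × 2.4856 ≈ 6935 m/s.

Δv ≈ 6.93 km/s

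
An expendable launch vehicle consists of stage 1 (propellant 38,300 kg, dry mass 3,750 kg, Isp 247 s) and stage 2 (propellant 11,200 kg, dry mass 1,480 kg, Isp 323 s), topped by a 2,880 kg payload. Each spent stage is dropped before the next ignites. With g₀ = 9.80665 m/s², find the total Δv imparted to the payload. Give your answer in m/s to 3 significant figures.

Δv ≈ 6680 m/s

Ignition mass of stage 1 = 38,300+3,750 + 11,200+1,480 + 2,880 = 57,610 kg.
Stage 1: m₀ = 57,610 kg, m_f = 57,610 − 38,300 = 19,310 kg; Δv = 247×9.80665×ln(2.983) = 2422.2×1.0931 ≈ 2648 m/s.
Stage 2: m₀ = 15,560 kg, m_f = 15,560 − 11,200 = 4,360 kg; Δv = 323×9.80665×ln(3.569) = 3167.5×1.2722 ≈ 4030 m/s.
Total Δv = 2648 + 4030 = 6678 m/s.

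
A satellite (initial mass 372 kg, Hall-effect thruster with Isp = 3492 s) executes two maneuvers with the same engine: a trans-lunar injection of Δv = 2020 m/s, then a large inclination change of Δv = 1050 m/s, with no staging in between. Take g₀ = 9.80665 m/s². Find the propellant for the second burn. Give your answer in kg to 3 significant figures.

propellant for the second burn ≈ 10.6 kg

v_e = Isp · g₀ = 3492 × 9.80665 = 34244.8 m/s.
After the first burn: m = 372 × exp(−2020/34244.8) = 372 × 0.94272 = 350.692 kg.
After the second burn: m = 350.692 × exp(−1050/34244.8) = 350.692 × 0.96980 = 340.101 kg.
Second-burn propellant = 350.692 − 340.101 = 10.591 kg.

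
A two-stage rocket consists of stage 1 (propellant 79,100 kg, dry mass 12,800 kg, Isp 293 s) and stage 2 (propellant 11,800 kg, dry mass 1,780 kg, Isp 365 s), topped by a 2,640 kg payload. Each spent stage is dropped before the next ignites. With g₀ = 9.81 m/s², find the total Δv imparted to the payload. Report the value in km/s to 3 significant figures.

Ignition mass of stage 1 = 79,100+12,800 + 11,800+1,780 + 2,640 = 108,120 kg.
Stage 1: m₀ = 108,120 kg, m_f = 108,120 − 79,100 = 29,020 kg; Δv = 293×9.81×ln(3.726) = 2874.3×1.3153 ≈ 3780 m/s.
Stage 2: m₀ = 16,220 kg, m_f = 16,220 − 11,800 = 4,420 kg; Δv = 365×9.81×ln(3.67) = 3580.7×1.3001 ≈ 4655 m/s.
Total Δv = 3780 + 4655 = 8435 m/s.

Δv ≈ 8.44 km/s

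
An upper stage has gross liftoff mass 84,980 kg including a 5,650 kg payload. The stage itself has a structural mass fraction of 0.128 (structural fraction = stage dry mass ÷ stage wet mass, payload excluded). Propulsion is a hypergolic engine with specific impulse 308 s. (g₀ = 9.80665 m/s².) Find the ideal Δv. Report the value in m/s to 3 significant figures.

Stage wet mass = m₀ − payload = 84,980 − 5,650 = 79,330 kg.
Stage dry mass = ε × stage wet mass = 0.128 × 79,330 = 10,154.2 kg.
Burnout mass m_f = stage dry + payload = 10,154.2 + 5,650 = 15,804.2 kg.
v_e = Isp · g₀ = 308 × 9.80665 = 3020.4 m/s.
By the Tsiolkovsky rocket equation, Δv = v_e · ln(84,980/15,804.2) = 3020.4 × ln(5.377) = 3020.4 × 1.6821 ≈ 5081 m/s.

Δv ≈ 5080 m/s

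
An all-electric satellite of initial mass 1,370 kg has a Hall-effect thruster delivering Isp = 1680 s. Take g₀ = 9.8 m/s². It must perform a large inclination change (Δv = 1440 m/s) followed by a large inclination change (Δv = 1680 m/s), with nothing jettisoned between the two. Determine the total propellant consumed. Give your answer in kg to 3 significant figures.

v_e = Isp · g₀ = 1680 × 9.8 = 16464.0 m/s.
After the first burn: m = 1370 × exp(−1440/16464.0) = 1370 × 0.91625 = 1,255.26 kg.
After the second burn: m = 1,255.26 × exp(−1680/16464.0) = 1,255.26 × 0.90299 = 1,133.49 kg.
Total propellant = m₀ − m_final = 1370 − 1,133.49 = 236.51 kg.

total propellant consumed ≈ 237 kg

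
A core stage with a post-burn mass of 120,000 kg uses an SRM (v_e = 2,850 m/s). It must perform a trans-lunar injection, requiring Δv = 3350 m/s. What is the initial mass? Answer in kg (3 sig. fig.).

initial mass ≈ 389000 kg

From the ideal rocket equation, m₀/m_f = exp(Δv / v_e) = exp(3350 / 2850.0) = exp(1.1754) = 3.2396.
m₀ = m_f × 3.2396 = 120,000 × 3.2396 = 388,752 kg.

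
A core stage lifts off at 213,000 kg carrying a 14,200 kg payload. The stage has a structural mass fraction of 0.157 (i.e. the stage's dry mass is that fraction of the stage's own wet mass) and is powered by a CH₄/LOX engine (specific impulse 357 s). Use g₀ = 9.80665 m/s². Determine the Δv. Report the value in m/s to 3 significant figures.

Stage wet mass = m₀ − payload = 213,000 − 14,200 = 198,800 kg.
Stage dry mass = ε × stage wet mass = 0.157 × 198,800 = 31,211.6 kg.
Burnout mass m_f = stage dry + payload = 31,211.6 + 14,200 = 45,411.6 kg.
v_e = Isp · g₀ = 357 × 9.80665 = 3501.0 m/s.
Δv = v_e · ln(213,000/45,411.6) = 3501.0 × ln(4.69) = 3501.0 × 1.5455 ≈ 5411 m/s.

Δv ≈ 5410 m/s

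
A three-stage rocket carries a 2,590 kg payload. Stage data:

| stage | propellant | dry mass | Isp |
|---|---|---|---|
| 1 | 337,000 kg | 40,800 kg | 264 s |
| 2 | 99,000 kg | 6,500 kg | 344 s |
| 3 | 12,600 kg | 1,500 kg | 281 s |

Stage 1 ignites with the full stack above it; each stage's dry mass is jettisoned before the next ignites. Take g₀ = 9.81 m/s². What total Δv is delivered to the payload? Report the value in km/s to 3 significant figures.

Ignition mass of stage 1 = 337,000+40,800 + 99,000+6,500 + 12,600+1,500 + 2,590 = 499,990 kg.
Stage 1: m₀ = 499,990 kg, m_f = 499,990 − 337,000 = 162,990 kg; Δv = 264×9.81×ln(3.068) = 2589.8×1.1209 ≈ 2903 m/s.
Stage 2: m₀ = 122,190 kg, m_f = 122,190 − 99,000 = 23,190 kg; Δv = 344×9.81×ln(5.269) = 3374.6×1.6619 ≈ 5608 m/s.
Stage 3: m₀ = 16,690 kg, m_f = 16,690 − 12,600 = 4,090 kg; Δv = 281×9.81×ln(4.081) = 2756.6×1.4063 ≈ 3877 m/s.
Total Δv = 2903 + 5608 + 3877 = 12388 m/s.

Δv ≈ 12.4 km/s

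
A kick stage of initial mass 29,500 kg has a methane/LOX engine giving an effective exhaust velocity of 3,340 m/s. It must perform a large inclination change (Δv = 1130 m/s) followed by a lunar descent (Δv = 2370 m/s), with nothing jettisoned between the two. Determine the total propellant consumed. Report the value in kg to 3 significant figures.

total propellant consumed ≈ 19200 kg

After the first burn: m = 29500 × exp(−1130/3340.0) = 29500 × 0.71296 = 21,032.3 kg.
After the second burn: m = 21,032.3 × exp(−2370/3340.0) = 21,032.3 × 0.49185 = 10,344.7 kg.
Total propellant = m₀ − m_final = 29500 − 10,344.7 = 19,155.3 kg.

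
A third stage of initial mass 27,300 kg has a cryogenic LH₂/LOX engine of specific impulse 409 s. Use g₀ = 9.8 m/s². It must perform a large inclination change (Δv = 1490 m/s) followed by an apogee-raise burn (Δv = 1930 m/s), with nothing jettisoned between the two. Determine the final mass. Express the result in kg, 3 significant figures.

v_e = Isp · g₀ = 409 × 9.8 = 4008.2 m/s.
After the first burn: m = 27300 × exp(−1490/4008.2) = 27300 × 0.68953 = 18,824.2 kg.
After the second burn: m = 18,824.2 × exp(−1930/4008.2) = 18,824.2 × 0.61785 = 11,630.5 kg.

final mass ≈ 11600 kg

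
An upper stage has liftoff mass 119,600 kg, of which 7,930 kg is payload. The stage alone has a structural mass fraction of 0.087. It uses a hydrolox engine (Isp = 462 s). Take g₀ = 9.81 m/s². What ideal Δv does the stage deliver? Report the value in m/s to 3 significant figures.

Δv ≈ 8670 m/s

Stage wet mass = m₀ − payload = 119,600 − 7,930 = 111,670 kg.
Stage dry mass = ε × stage wet mass = 0.087 × 111,670 = 9,715.29 kg.
Burnout mass m_f = stage dry + payload = 9,715.29 + 7,930 = 17,645.29 kg.
v_e = Isp · g₀ = 462 × 9.81 = 4532.2 m/s.
From the ideal rocket equation, Δv = v_e · ln(119,600/17,645.29) = 4532.2 × ln(6.778) = 4532.2 × 1.9137 ≈ 8673 m/s.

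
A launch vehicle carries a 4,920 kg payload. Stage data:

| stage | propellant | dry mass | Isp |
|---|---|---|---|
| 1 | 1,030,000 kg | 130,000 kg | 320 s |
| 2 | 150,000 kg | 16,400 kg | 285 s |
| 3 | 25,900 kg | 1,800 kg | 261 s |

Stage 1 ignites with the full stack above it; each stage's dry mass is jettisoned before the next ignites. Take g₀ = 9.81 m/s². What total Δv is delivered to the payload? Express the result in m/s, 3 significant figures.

Δv ≈ 12400 m/s

Ignition mass of stage 1 = 1,030,000+130,000 + 150,000+16,400 + 25,900+1,800 + 4,920 = 1,359,020 kg.
Stage 1: m₀ = 1,359,020 kg, m_f = 1,359,020 − 1,030,000 = 329,020 kg; Δv = 320×9.81×ln(4.131) = 3139.2×1.4184 ≈ 4453 m/s.
Stage 2: m₀ = 199,020 kg, m_f = 199,020 − 150,000 = 49,020 kg; Δv = 285×9.81×ln(4.06) = 2795.9×1.4012 ≈ 3917 m/s.
Stage 3: m₀ = 32,620 kg, m_f = 32,620 − 25,900 = 6,720 kg; Δv = 261×9.81×ln(4.854) = 2560.4×1.5798 ≈ 4045 m/s.
Total Δv = 4453 + 3917 + 4045 = 12415 m/s.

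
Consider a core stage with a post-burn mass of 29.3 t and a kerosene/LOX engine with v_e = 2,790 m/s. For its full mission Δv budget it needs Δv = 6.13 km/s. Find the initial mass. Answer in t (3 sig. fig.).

m₀/m_f = exp(Δv / v_e) = exp(6130 / 2790.0) = exp(2.1971) = 8.9992.
m₀ = m_f × 8.9992 = 29.3 × 8.9992 = 263.677 t.

initial mass ≈ 264 t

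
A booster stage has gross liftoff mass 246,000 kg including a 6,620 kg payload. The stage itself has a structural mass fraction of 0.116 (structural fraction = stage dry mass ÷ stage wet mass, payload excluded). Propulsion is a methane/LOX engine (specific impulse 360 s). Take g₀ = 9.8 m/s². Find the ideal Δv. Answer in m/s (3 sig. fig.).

Stage wet mass = m₀ − payload = 246,000 − 6,620 = 239,380 kg.
Stage dry mass = ε × stage wet mass = 0.116 × 239,380 = 27,768.1 kg.
Burnout mass m_f = stage dry + payload = 27,768.1 + 6,620 = 34,388.1 kg.
v_e = Isp · g₀ = 360 × 9.8 = 3528.0 m/s.
Rocket equation: Δv = v_e · ln(246,000/34,388.1) = 3528.0 × ln(7.154) = 3528.0 × 1.9676 ≈ 6942 m/s.

Δv ≈ 6940 m/s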